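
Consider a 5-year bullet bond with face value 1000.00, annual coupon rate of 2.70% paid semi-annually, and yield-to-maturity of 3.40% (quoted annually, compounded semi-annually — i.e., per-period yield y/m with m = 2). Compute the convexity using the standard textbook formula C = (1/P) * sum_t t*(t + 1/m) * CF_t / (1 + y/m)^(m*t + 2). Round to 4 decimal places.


Answer: Convexity = 24.5071

Derivation:
Coupon per period c = face * coupon_rate / m = 13.500000
Periods per year m = 2; per-period yield y/m = 0.017000
Number of cashflows N = 10
Cashflows (t years, CF_t, discount factor 1/(1+y/m)^(m*t), PV):
  t = 0.5000: CF_t = 13.500000, DF = 0.983284, PV = 13.274336
  t = 1.0000: CF_t = 13.500000, DF = 0.966848, PV = 13.052445
  t = 1.5000: CF_t = 13.500000, DF = 0.950686, PV = 12.834262
  t = 2.0000: CF_t = 13.500000, DF = 0.934795, PV = 12.619727
  t = 2.5000: CF_t = 13.500000, DF = 0.919169, PV = 12.408778
  t = 3.0000: CF_t = 13.500000, DF = 0.903804, PV = 12.201355
  t = 3.5000: CF_t = 13.500000, DF = 0.888696, PV = 11.997399
  t = 4.0000: CF_t = 13.500000, DF = 0.873841, PV = 11.796852
  t = 4.5000: CF_t = 13.500000, DF = 0.859234, PV = 11.599658
  t = 5.0000: CF_t = 1013.500000, DF = 0.844871, PV = 856.276892
Price P = sum_t PV_t = 968.061703
Convexity numerator sum_t t*(t + 1/m) * CF_t / (1+y/m)^(m*t + 2):
  t = 0.5000: term = 6.417131
  t = 1.0000: term = 18.929590
  t = 1.5000: term = 37.226333
  t = 2.0000: term = 61.006773
  t = 2.5000: term = 89.980492
  t = 3.0000: term = 123.866950
  t = 3.5000: term = 162.395215
  t = 4.0000: term = 205.303685
  t = 4.5000: term = 252.339829
  t = 5.0000: term = 22766.958284
Convexity = (1/P) * sum = 23724.424282 / 968.061703 = 24.507141


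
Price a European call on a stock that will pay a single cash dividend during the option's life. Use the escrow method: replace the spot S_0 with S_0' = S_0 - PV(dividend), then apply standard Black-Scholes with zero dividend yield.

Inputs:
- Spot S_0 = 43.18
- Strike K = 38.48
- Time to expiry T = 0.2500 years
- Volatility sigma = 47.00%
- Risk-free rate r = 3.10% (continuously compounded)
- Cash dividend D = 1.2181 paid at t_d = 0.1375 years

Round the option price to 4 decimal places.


PV(D) = D * exp(-r * t_d) = 1.2181 * 0.99574657 = 1.21291890
S_0' = S_0 - PV(D) = 43.1800 - 1.21291890 = 41.96708110
d1 = (ln(S_0'/K) + (r + sigma^2/2)*T) / (sigma*sqrt(T)) = 0.51961448
d2 = d1 - sigma*sqrt(T) = 0.28461448
exp(-rT) = 0.99227995
N(d1) = 0.69833385; N(d2) = 0.61203024
C = S_0' * N(d1) - K * exp(-rT) * N(d2) = 41.96708110 * 0.69833385 - 38.4800 * 0.99227995 * 0.61203024 = 5.9379

Answer: Price = 5.9379


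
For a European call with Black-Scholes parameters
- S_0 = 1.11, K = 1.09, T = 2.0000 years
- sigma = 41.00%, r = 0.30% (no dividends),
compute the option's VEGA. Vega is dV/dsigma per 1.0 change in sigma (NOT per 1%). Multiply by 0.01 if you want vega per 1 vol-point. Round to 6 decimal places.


Answer: Vega = 0.592745

Derivation:
d1 = 0.3316198335; d2 = -0.2482077271
phi(d1) = 0.3775982836; exp(-qT) = 1.0000000000; exp(-rT) = 0.9940179641
Vega = S * exp(-qT) * phi(d1) * sqrt(T) = 1.1100 * 1.0000000000 * 0.3775982836 * 1.4142135624 = 0.592745


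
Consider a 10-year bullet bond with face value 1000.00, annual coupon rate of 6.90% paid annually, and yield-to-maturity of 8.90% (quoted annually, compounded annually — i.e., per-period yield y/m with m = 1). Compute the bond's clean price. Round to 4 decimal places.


Coupon per period c = face * coupon_rate / m = 69.000000
Periods per year m = 1; per-period yield y/m = 0.089000
Number of cashflows N = 10
Cashflows (t years, CF_t, discount factor 1/(1+y/m)^(m*t), PV):
  t = 1.0000: CF_t = 69.000000, DF = 0.918274, PV = 63.360882
  t = 2.0000: CF_t = 69.000000, DF = 0.843226, PV = 58.182628
  t = 3.0000: CF_t = 69.000000, DF = 0.774313, PV = 53.427574
  t = 4.0000: CF_t = 69.000000, DF = 0.711031, PV = 49.061133
  t = 5.0000: CF_t = 69.000000, DF = 0.652921, PV = 45.051545
  t = 6.0000: CF_t = 69.000000, DF = 0.599560, PV = 41.369647
  t = 7.0000: CF_t = 69.000000, DF = 0.550560, PV = 37.988656
  t = 8.0000: CF_t = 69.000000, DF = 0.505565, PV = 34.883982
  t = 9.0000: CF_t = 69.000000, DF = 0.464247, PV = 32.033041
  t = 10.0000: CF_t = 1069.000000, DF = 0.426306, PV = 455.720859
Price P = sum_t PV_t = 871.079946

Answer: Price = 871.0799


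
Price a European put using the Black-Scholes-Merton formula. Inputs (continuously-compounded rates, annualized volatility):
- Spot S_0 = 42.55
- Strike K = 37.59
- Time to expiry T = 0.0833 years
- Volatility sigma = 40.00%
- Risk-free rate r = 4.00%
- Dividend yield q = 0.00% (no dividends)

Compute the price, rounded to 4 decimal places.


Answer: Price = 0.3144

Derivation:
d1 = (ln(S/K) + (r - q + 0.5*sigma^2) * T) / (sigma * sqrt(T)) = 1.16016741
d2 = d1 - sigma * sqrt(T) = 1.04472045
exp(-rT) = 0.99667354; exp(-qT) = 1.00000000
P = K * exp(-rT) * N(-d2) - S_0 * exp(-qT) * N(-d1)
N(-d1) = 0.12299033; N(-d2) = 0.14807610
P = 37.5900 * 0.99667354 * 0.14807610 - 42.5500 * 1.00000000 * 0.12299033 = 0.3144


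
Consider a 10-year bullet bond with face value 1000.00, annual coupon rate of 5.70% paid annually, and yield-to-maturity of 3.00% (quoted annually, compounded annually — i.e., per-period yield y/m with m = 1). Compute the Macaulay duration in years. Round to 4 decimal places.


Answer: Macaulay duration = 8.1254 years

Derivation:
Coupon per period c = face * coupon_rate / m = 57.000000
Periods per year m = 1; per-period yield y/m = 0.030000
Number of cashflows N = 10
Cashflows (t years, CF_t, discount factor 1/(1+y/m)^(m*t), PV):
  t = 1.0000: CF_t = 57.000000, DF = 0.970874, PV = 55.339806
  t = 2.0000: CF_t = 57.000000, DF = 0.942596, PV = 53.727967
  t = 3.0000: CF_t = 57.000000, DF = 0.915142, PV = 52.163075
  t = 4.0000: CF_t = 57.000000, DF = 0.888487, PV = 50.643762
  t = 5.0000: CF_t = 57.000000, DF = 0.862609, PV = 49.168701
  t = 6.0000: CF_t = 57.000000, DF = 0.837484, PV = 47.736603
  t = 7.0000: CF_t = 57.000000, DF = 0.813092, PV = 46.346216
  t = 8.0000: CF_t = 57.000000, DF = 0.789409, PV = 44.996326
  t = 9.0000: CF_t = 57.000000, DF = 0.766417, PV = 43.685754
  t = 10.0000: CF_t = 1057.000000, DF = 0.744094, PV = 786.507268
Price P = sum_t PV_t = 1230.315477
Macaulay numerator sum_t t * PV_t:
  t * PV_t at t = 1.0000: 55.339806
  t * PV_t at t = 2.0000: 107.455934
  t * PV_t at t = 3.0000: 156.489224
  t * PV_t at t = 4.0000: 202.575047
  t * PV_t at t = 5.0000: 245.843504
  t * PV_t at t = 6.0000: 286.419616
  t * PV_t at t = 7.0000: 324.423513
  t * PV_t at t = 8.0000: 359.970611
  t * PV_t at t = 9.0000: 393.171784
  t * PV_t at t = 10.0000: 7865.072680
Macaulay duration D = (sum_t t * PV_t) / P = 9996.761717 / 1230.315477 = 8.125365


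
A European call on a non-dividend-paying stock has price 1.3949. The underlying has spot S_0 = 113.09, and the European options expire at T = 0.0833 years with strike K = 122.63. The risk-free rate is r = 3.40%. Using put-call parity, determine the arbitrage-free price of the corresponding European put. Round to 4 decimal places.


Answer: Put price = 10.5881

Derivation:
Put-call parity: C - P = S_0 * exp(-qT) - K * exp(-rT).
S_0 * exp(-qT) = 113.0900 * 1.00000000 = 113.09000000
K * exp(-rT) = 122.6300 * 0.99717181 = 122.28317868
P = C - S*exp(-qT) + K*exp(-rT)
P = 1.3949 - 113.09000000 + 122.28317868 = 10.5881


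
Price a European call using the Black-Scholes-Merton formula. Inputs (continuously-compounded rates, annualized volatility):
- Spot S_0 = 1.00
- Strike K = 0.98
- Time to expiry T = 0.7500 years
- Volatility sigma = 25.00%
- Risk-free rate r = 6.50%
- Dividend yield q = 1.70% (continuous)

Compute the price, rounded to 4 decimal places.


Answer: Price = 0.1125

Derivation:
d1 = (ln(S/K) + (r - q + 0.5*sigma^2) * T) / (sigma * sqrt(T)) = 0.36784236
d2 = d1 - sigma * sqrt(T) = 0.15133601
exp(-rT) = 0.95241920; exp(-qT) = 0.98733094
C = S_0 * exp(-qT) * N(d1) - K * exp(-rT) * N(d2)
N(d1) = 0.64350461; N(d2) = 0.56014467
C = 1.0000 * 0.98733094 * 0.64350461 - 0.9800 * 0.95241920 * 0.56014467 = 0.1125


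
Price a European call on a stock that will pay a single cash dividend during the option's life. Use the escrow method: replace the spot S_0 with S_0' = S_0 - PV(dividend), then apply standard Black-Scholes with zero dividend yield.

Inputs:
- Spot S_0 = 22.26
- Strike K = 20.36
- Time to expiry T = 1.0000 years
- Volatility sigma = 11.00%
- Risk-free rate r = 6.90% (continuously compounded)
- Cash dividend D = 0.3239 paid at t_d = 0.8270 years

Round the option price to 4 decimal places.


Answer: Price = 3.0510

Derivation:
PV(D) = D * exp(-r * t_d) = 0.3239 * 0.94453456 = 0.30593474
S_0' = S_0 - PV(D) = 22.2600 - 0.30593474 = 21.95406526
d1 = (ln(S_0'/K) + (r + sigma^2/2)*T) / (sigma*sqrt(T)) = 1.36754669
d2 = d1 - sigma*sqrt(T) = 1.25754669
exp(-rT) = 0.93332668
N(d1) = 0.91427299; N(d2) = 0.89572213
C = S_0' * N(d1) - K * exp(-rT) * N(d2) = 21.95406526 * 0.91427299 - 20.3600 * 0.93332668 * 0.89572213 = 3.0510


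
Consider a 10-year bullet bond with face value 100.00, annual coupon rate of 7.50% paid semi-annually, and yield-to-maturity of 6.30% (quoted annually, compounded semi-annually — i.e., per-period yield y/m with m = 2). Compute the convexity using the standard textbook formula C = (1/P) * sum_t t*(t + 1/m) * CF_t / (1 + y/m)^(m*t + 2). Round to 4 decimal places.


Coupon per period c = face * coupon_rate / m = 3.750000
Periods per year m = 2; per-period yield y/m = 0.031500
Number of cashflows N = 20
Cashflows (t years, CF_t, discount factor 1/(1+y/m)^(m*t), PV):
  t = 0.5000: CF_t = 3.750000, DF = 0.969462, PV = 3.635482
  t = 1.0000: CF_t = 3.750000, DF = 0.939856, PV = 3.524462
  t = 1.5000: CF_t = 3.750000, DF = 0.911155, PV = 3.416832
  t = 2.0000: CF_t = 3.750000, DF = 0.883330, PV = 3.312488
  t = 2.5000: CF_t = 3.750000, DF = 0.856355, PV = 3.211331
  t = 3.0000: CF_t = 3.750000, DF = 0.830204, PV = 3.113263
  t = 3.5000: CF_t = 3.750000, DF = 0.804851, PV = 3.018190
  t = 4.0000: CF_t = 3.750000, DF = 0.780272, PV = 2.926021
  t = 4.5000: CF_t = 3.750000, DF = 0.756444, PV = 2.836666
  t = 5.0000: CF_t = 3.750000, DF = 0.733344, PV = 2.750040
  t = 5.5000: CF_t = 3.750000, DF = 0.710949, PV = 2.666059
  t = 6.0000: CF_t = 3.750000, DF = 0.689238, PV = 2.584642
  t = 6.5000: CF_t = 3.750000, DF = 0.668190, PV = 2.505713
  t = 7.0000: CF_t = 3.750000, DF = 0.647785, PV = 2.429193
  t = 7.5000: CF_t = 3.750000, DF = 0.628003, PV = 2.355010
  t = 8.0000: CF_t = 3.750000, DF = 0.608825, PV = 2.283093
  t = 8.5000: CF_t = 3.750000, DF = 0.590232, PV = 2.213372
  t = 9.0000: CF_t = 3.750000, DF = 0.572208, PV = 2.145779
  t = 9.5000: CF_t = 3.750000, DF = 0.554734, PV = 2.080252
  t = 10.0000: CF_t = 103.750000, DF = 0.537793, PV = 55.796051
Price P = sum_t PV_t = 108.803938
Convexity numerator sum_t t*(t + 1/m) * CF_t / (1+y/m)^(m*t + 2):
  t = 0.5000: term = 1.708416
  t = 1.0000: term = 4.968732
  t = 1.5000: term = 9.633994
  t = 2.0000: term = 15.566317
  t = 2.5000: term = 22.636428
  t = 3.0000: term = 30.723218
  t = 3.5000: term = 39.713322
  t = 4.0000: term = 49.500712
  t = 4.5000: term = 59.986321
  t = 5.0000: term = 71.077669
  t = 5.5000: term = 82.688514
  t = 6.0000: term = 94.738526
  t = 6.5000: term = 107.152962
  t = 7.0000: term = 119.862368
  t = 7.5000: term = 132.802292
  t = 8.0000: term = 145.913004
  t = 8.5000: term = 159.139243
  t = 9.0000: term = 172.429964
  t = 9.5000: term = 185.738098
  t = 10.0000: term = 5506.229307
Convexity = (1/P) * sum = 7012.209408 / 108.803938 = 64.448121

Answer: Convexity = 64.4481


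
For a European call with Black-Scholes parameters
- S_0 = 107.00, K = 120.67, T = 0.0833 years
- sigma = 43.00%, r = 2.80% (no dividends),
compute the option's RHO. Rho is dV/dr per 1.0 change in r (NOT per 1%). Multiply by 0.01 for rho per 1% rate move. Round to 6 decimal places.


d1 = -0.8879320093; d2 = -1.0120374886
phi(d1) = 0.2689714175; exp(-qT) = 1.0000000000; exp(-rT) = 0.9976703179
N(d2) = 0.1557600646
Rho = K*T*exp(-rT)*N(d2) = 120.6700 * 0.0833 * 0.9976703179 * 0.1557600646 = 1.562023

Answer: Rho = 1.562023


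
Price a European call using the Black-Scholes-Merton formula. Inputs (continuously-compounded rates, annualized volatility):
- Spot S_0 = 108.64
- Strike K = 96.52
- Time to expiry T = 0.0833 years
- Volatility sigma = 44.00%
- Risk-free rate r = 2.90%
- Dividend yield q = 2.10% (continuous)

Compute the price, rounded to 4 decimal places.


d1 = (ln(S/K) + (r - q + 0.5*sigma^2) * T) / (sigma * sqrt(T)) = 1.00021741
d2 = d1 - sigma * sqrt(T) = 0.87322576
exp(-rT) = 0.99758722; exp(-qT) = 0.99825223
C = S_0 * exp(-qT) * N(d1) - K * exp(-rT) * N(d2)
N(d1) = 0.84139735; N(d2) = 0.80872998
C = 108.6400 * 0.99825223 * 0.84139735 - 96.5200 * 0.99758722 * 0.80872998 = 13.3794

Answer: Price = 13.3794


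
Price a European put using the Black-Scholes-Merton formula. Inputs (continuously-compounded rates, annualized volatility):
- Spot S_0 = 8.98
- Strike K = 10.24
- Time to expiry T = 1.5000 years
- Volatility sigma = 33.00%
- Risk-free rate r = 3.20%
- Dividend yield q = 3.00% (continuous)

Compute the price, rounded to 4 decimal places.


d1 = (ln(S/K) + (r - q + 0.5*sigma^2) * T) / (sigma * sqrt(T)) = -0.11536537
d2 = d1 - sigma * sqrt(T) = -0.51953118
exp(-rT) = 0.95313379; exp(-qT) = 0.95599748
P = K * exp(-rT) * N(-d2) - S_0 * exp(-qT) * N(-d1)
N(-d1) = 0.54592224; N(-d2) = 0.69830481
P = 10.2400 * 0.95313379 * 0.69830481 - 8.9800 * 0.95599748 * 0.54592224 = 2.1289

Answer: Price = 2.1289


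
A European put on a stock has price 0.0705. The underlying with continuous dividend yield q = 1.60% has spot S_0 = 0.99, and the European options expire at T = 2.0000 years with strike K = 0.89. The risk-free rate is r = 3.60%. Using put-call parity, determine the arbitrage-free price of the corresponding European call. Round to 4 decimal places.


Put-call parity: C - P = S_0 * exp(-qT) - K * exp(-rT).
S_0 * exp(-qT) = 0.9900 * 0.96850658 = 0.95882152
K * exp(-rT) = 0.8900 * 0.93053090 = 0.82817250
C = P + S*exp(-qT) - K*exp(-rT)
C = 0.0705 + 0.95882152 - 0.82817250 = 0.2011

Answer: Call price = 0.2011


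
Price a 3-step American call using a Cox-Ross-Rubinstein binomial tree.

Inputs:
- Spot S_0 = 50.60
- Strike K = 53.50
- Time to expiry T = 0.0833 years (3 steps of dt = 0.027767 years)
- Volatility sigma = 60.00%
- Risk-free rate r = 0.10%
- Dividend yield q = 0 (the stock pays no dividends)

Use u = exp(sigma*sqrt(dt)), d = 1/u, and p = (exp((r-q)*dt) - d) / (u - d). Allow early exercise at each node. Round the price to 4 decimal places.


Answer: Price = V(0,0) = 2.4479

Derivation:
dt = T/N = 0.027767
u = exp(sigma*sqrt(dt)) = 1.105149; d = 1/u = 0.904856
p = (exp((r-q)*dt) - d) / (u - d) = 0.475164
Discount per step: exp(-r*dt) = 0.999972
Stock lattice S(k, i) with i counting down-moves:
  k=0: S(0,0) = 50.6000
  k=1: S(1,0) = 55.9205; S(1,1) = 45.7857
  k=2: S(2,0) = 61.8005; S(2,1) = 50.6000; S(2,2) = 41.4294
  k=3: S(3,0) = 68.2988; S(3,1) = 55.9205; S(3,2) = 45.7857; S(3,3) = 37.4877
Terminal payoffs V(N, i) = max(S_T - K, 0):
  V(3,0) = 14.798757; V(3,1) = 2.420530; V(3,2) = 0.000000; V(3,3) = 0.000000
Backward induction: V(k, i) = exp(-r*dt) * [p * V(k+1, i) + (1-p) * V(k+1, i+1)]; then take max(V_cont, immediate exercise) for American.
  V(2,0) = exp(-r*dt) * [p*14.798757 + (1-p)*2.420530] = 8.301993; exercise = 8.300507; V(2,0) = max -> 8.301993
  V(2,1) = exp(-r*dt) * [p*2.420530 + (1-p)*0.000000] = 1.150118; exercise = 0.000000; V(2,1) = max -> 1.150118
  V(2,2) = exp(-r*dt) * [p*0.000000 + (1-p)*0.000000] = 0.000000; exercise = 0.000000; V(2,2) = max -> 0.000000
  V(1,0) = exp(-r*dt) * [p*8.301993 + (1-p)*1.150118] = 4.548308; exercise = 2.420530; V(1,0) = max -> 4.548308
  V(1,1) = exp(-r*dt) * [p*1.150118 + (1-p)*0.000000] = 0.546480; exercise = 0.000000; V(1,1) = max -> 0.546480
  V(0,0) = exp(-r*dt) * [p*4.548308 + (1-p)*0.546480] = 2.447938; exercise = 0.000000; V(0,0) = max -> 2.447938


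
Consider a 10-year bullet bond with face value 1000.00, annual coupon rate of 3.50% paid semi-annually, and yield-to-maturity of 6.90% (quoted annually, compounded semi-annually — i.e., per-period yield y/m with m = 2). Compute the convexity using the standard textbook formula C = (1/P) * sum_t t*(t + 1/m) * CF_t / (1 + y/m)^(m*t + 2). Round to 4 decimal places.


Coupon per period c = face * coupon_rate / m = 17.500000
Periods per year m = 2; per-period yield y/m = 0.034500
Number of cashflows N = 20
Cashflows (t years, CF_t, discount factor 1/(1+y/m)^(m*t), PV):
  t = 0.5000: CF_t = 17.500000, DF = 0.966651, PV = 16.916385
  t = 1.0000: CF_t = 17.500000, DF = 0.934413, PV = 16.352233
  t = 1.5000: CF_t = 17.500000, DF = 0.903251, PV = 15.806895
  t = 2.0000: CF_t = 17.500000, DF = 0.873128, PV = 15.279744
  t = 2.5000: CF_t = 17.500000, DF = 0.844010, PV = 14.770173
  t = 3.0000: CF_t = 17.500000, DF = 0.815863, PV = 14.277596
  t = 3.5000: CF_t = 17.500000, DF = 0.788654, PV = 13.801446
  t = 4.0000: CF_t = 17.500000, DF = 0.762353, PV = 13.341175
  t = 4.5000: CF_t = 17.500000, DF = 0.736929, PV = 12.896254
  t = 5.0000: CF_t = 17.500000, DF = 0.712353, PV = 12.466172
  t = 5.5000: CF_t = 17.500000, DF = 0.688596, PV = 12.050432
  t = 6.0000: CF_t = 17.500000, DF = 0.665632, PV = 11.648556
  t = 6.5000: CF_t = 17.500000, DF = 0.643433, PV = 11.260084
  t = 7.0000: CF_t = 17.500000, DF = 0.621975, PV = 10.884566
  t = 7.5000: CF_t = 17.500000, DF = 0.601233, PV = 10.521572
  t = 8.0000: CF_t = 17.500000, DF = 0.581182, PV = 10.170683
  t = 8.5000: CF_t = 17.500000, DF = 0.561800, PV = 9.831497
  t = 9.0000: CF_t = 17.500000, DF = 0.543064, PV = 9.503622
  t = 9.5000: CF_t = 17.500000, DF = 0.524953, PV = 9.186681
  t = 10.0000: CF_t = 1017.500000, DF = 0.507446, PV = 516.326622
Price P = sum_t PV_t = 757.292385
Convexity numerator sum_t t*(t + 1/m) * CF_t / (1+y/m)^(m*t + 2):
  t = 0.5000: term = 7.903447
  t = 1.0000: term = 22.919616
  t = 1.5000: term = 44.310518
  t = 2.0000: term = 71.387978
  t = 2.5000: term = 103.510843
  t = 3.0000: term = 140.082340
  t = 3.5000: term = 180.547562
  t = 4.0000: term = 224.391088
  t = 4.5000: term = 271.134712
  t = 5.0000: term = 320.335302
  t = 5.5000: term = 371.582758
  t = 6.0000: term = 424.498076
  t = 6.5000: term = 478.731517
  t = 7.0000: term = 533.960870
  t = 7.5000: term = 589.889796
  t = 8.0000: term = 646.246273
  t = 8.5000: term = 702.781109
  t = 9.0000: term = 759.266543
  t = 9.5000: term = 815.494918
  t = 10.0000: term = 50658.558411
Convexity = (1/P) * sum = 57367.533679 / 757.292385 = 75.753480

Answer: Convexity = 75.7535


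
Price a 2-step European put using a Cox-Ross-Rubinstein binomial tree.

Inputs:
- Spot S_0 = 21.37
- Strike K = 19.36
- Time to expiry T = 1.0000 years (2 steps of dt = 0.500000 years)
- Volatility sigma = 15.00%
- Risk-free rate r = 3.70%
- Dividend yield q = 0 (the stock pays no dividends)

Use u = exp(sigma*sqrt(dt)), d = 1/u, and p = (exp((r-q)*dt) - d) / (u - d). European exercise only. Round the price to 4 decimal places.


dt = T/N = 0.500000
u = exp(sigma*sqrt(dt)) = 1.111895; d = 1/u = 0.899365
p = (exp((r-q)*dt) - d) / (u - d) = 0.561365
Discount per step: exp(-r*dt) = 0.981670
Stock lattice S(k, i) with i counting down-moves:
  k=0: S(0,0) = 21.3700
  k=1: S(1,0) = 23.7612; S(1,1) = 19.2194
  k=2: S(2,0) = 26.4200; S(2,1) = 21.3700; S(2,2) = 17.2853
Terminal payoffs V(N, i) = max(K - S_T, 0):
  V(2,0) = 0.000000; V(2,1) = 0.000000; V(2,2) = 2.074707
Backward induction: V(k, i) = exp(-r*dt) * [p * V(k+1, i) + (1-p) * V(k+1, i+1)].
  V(1,0) = exp(-r*dt) * [p*0.000000 + (1-p)*0.000000] = 0.000000
  V(1,1) = exp(-r*dt) * [p*0.000000 + (1-p)*2.074707] = 0.893358
  V(0,0) = exp(-r*dt) * [p*0.000000 + (1-p)*0.893358] = 0.384675

Answer: Price = V(0,0) = 0.3847


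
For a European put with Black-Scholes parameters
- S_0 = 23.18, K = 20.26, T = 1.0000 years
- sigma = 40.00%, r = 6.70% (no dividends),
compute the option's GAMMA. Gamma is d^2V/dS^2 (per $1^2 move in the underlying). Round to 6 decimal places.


Answer: Gamma = 0.033580

Derivation:
d1 = 0.7041033477; d2 = 0.3041033477
phi(d1) = 0.3113556985; exp(-qT) = 1.0000000000; exp(-rT) = 0.9351952013
Gamma = exp(-qT) * phi(d1) / (S * sigma * sqrt(T)) = 1.0000000000 * 0.3113556985 / (23.1800 * 0.4000 * 1.0000000000) = 0.033580


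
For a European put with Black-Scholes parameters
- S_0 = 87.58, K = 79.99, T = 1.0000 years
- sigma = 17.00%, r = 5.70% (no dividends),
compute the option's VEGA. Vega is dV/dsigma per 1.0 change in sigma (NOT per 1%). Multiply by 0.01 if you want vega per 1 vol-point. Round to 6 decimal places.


Answer: Vega = 22.175746

Derivation:
d1 = 0.9535354971; d2 = 0.7835354971
phi(d1) = 0.2532055916; exp(-qT) = 1.0000000000; exp(-rT) = 0.9445940694
Vega = S * exp(-qT) * phi(d1) * sqrt(T) = 87.5800 * 1.0000000000 * 0.2532055916 * 1.0000000000 = 22.175746


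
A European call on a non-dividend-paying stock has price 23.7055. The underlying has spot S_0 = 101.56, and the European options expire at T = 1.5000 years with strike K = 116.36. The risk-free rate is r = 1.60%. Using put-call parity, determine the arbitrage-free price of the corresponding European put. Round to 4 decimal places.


Answer: Put price = 35.7461

Derivation:
Put-call parity: C - P = S_0 * exp(-qT) - K * exp(-rT).
S_0 * exp(-qT) = 101.5600 * 1.00000000 = 101.56000000
K * exp(-rT) = 116.3600 * 0.97628571 = 113.60060519
P = C - S*exp(-qT) + K*exp(-rT)
P = 23.7055 - 101.56000000 + 113.60060519 = 35.7461


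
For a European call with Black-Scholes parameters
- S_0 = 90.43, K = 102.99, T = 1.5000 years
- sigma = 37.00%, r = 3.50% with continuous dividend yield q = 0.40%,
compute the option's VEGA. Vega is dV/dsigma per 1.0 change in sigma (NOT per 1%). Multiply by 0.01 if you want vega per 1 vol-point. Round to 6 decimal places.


d1 = 0.0421911911; d2 = -0.4109644113
phi(d1) = 0.3985873605; exp(-qT) = 0.9940179641; exp(-rT) = 0.9488543211
Vega = S * exp(-qT) * phi(d1) * sqrt(T) = 90.4300 * 0.9940179641 * 0.3985873605 * 1.2247448714 = 43.880939

Answer: Vega = 43.880939


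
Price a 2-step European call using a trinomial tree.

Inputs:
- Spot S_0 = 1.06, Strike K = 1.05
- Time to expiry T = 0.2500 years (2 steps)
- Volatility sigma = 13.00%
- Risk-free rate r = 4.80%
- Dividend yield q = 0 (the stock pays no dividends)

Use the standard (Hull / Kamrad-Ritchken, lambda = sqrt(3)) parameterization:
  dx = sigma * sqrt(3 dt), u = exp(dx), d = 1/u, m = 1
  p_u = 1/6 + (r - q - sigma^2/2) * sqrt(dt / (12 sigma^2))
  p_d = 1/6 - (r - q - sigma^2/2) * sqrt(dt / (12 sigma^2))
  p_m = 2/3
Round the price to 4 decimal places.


dt = T/N = 0.125000; dx = sigma*sqrt(3*dt) = 0.079608
u = exp(dx) = 1.082863; d = 1/u = 0.923478
p_u = 0.197717, p_m = 0.666667, p_d = 0.135616
Discount per step: exp(-r*dt) = 0.994018
Stock lattice S(k, j) with j the centered position index:
  k=0: S(0,+0) = 1.0600
  k=1: S(1,-1) = 0.9789; S(1,+0) = 1.0600; S(1,+1) = 1.1478
  k=2: S(2,-2) = 0.9040; S(2,-1) = 0.9789; S(2,+0) = 1.0600; S(2,+1) = 1.1478; S(2,+2) = 1.2429
Terminal payoffs V(N, j) = max(S_T - K, 0):
  V(2,-2) = 0.000000; V(2,-1) = 0.000000; V(2,+0) = 0.010000; V(2,+1) = 0.097835; V(2,+2) = 0.192948
Backward induction: V(k, j) = exp(-r*dt) * [p_u * V(k+1, j+1) + p_m * V(k+1, j) + p_d * V(k+1, j-1)]
  V(1,-1) = exp(-r*dt) * [p_u*0.010000 + p_m*0.000000 + p_d*0.000000] = 0.001965
  V(1,+0) = exp(-r*dt) * [p_u*0.097835 + p_m*0.010000 + p_d*0.000000] = 0.025855
  V(1,+1) = exp(-r*dt) * [p_u*0.192948 + p_m*0.097835 + p_d*0.010000] = 0.104102
  V(0,+0) = exp(-r*dt) * [p_u*0.104102 + p_m*0.025855 + p_d*0.001965] = 0.037858

Answer: Price = V(0,0) = 0.0379


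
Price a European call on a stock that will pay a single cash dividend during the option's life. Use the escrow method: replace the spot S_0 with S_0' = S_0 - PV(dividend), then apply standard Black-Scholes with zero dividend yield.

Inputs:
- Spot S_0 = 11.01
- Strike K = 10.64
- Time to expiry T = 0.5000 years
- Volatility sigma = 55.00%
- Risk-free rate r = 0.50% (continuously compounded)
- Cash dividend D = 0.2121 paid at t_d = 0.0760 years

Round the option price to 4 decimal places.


Answer: Price = 1.7445

Derivation:
PV(D) = D * exp(-r * t_d) = 0.2121 * 0.99962007 = 0.21201942
S_0' = S_0 - PV(D) = 11.0100 - 0.21201942 = 10.79798058
d1 = (ln(S_0'/K) + (r + sigma^2/2)*T) / (sigma*sqrt(T)) = 0.23878006
d2 = d1 - sigma*sqrt(T) = -0.15012867
exp(-rT) = 0.99750312
N(d1) = 0.59436193; N(d2) = 0.44033155
C = S_0' * N(d1) - K * exp(-rT) * N(d2) = 10.79798058 * 0.59436193 - 10.6400 * 0.99750312 * 0.44033155 = 1.7445


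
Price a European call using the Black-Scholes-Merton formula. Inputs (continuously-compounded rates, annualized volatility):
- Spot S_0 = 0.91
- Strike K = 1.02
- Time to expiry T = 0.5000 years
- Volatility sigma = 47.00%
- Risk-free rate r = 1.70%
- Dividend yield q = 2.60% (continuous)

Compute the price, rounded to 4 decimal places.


Answer: Price = 0.0773

Derivation:
d1 = (ln(S/K) + (r - q + 0.5*sigma^2) * T) / (sigma * sqrt(T)) = -0.19073320
d2 = d1 - sigma * sqrt(T) = -0.52307339
exp(-rT) = 0.99153602; exp(-qT) = 0.98708414
C = S_0 * exp(-qT) * N(d1) - K * exp(-rT) * N(d2)
N(d1) = 0.42436731; N(d2) = 0.30046159
C = 0.9100 * 0.98708414 * 0.42436731 - 1.0200 * 0.99153602 * 0.30046159 = 0.0773


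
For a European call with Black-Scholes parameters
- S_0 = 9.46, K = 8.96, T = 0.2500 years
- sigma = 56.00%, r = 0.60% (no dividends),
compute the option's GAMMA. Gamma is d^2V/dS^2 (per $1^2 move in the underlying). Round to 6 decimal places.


Answer: Gamma = 0.142188

Derivation:
d1 = 0.3392934146; d2 = 0.0592934146
phi(d1) = 0.3766275376; exp(-qT) = 1.0000000000; exp(-rT) = 0.9985011244
Gamma = exp(-qT) * phi(d1) / (S * sigma * sqrt(T)) = 1.0000000000 * 0.3766275376 / (9.4600 * 0.5600 * 0.5000000000) = 0.142188


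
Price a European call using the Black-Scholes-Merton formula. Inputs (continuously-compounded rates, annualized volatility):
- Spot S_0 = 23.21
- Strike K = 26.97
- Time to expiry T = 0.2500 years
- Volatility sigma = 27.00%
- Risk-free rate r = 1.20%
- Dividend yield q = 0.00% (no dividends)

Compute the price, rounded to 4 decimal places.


Answer: Price = 0.2357

Derivation:
d1 = (ln(S/K) + (r - q + 0.5*sigma^2) * T) / (sigma * sqrt(T)) = -1.02244012
d2 = d1 - sigma * sqrt(T) = -1.15744012
exp(-rT) = 0.99700450; exp(-qT) = 1.00000000
C = S_0 * exp(-qT) * N(d1) - K * exp(-rT) * N(d2)
N(d1) = 0.15328632; N(d2) = 0.12354629
C = 23.2100 * 1.00000000 * 0.15328632 - 26.9700 * 0.99700450 * 0.12354629 = 0.2357


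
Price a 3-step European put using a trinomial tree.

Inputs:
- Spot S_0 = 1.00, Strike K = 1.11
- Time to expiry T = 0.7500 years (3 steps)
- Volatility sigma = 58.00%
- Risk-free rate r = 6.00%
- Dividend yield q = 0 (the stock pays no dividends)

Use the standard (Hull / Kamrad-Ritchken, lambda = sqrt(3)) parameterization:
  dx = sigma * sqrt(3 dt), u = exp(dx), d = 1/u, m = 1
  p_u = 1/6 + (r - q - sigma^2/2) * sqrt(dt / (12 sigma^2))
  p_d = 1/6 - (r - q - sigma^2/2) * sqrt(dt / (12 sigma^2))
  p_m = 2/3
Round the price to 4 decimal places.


dt = T/N = 0.250000; dx = sigma*sqrt(3*dt) = 0.502295
u = exp(dx) = 1.652509; d = 1/u = 0.605140
p_u = 0.139740, p_m = 0.666667, p_d = 0.193593
Discount per step: exp(-r*dt) = 0.985112
Stock lattice S(k, j) with j the centered position index:
  k=0: S(0,+0) = 1.0000
  k=1: S(1,-1) = 0.6051; S(1,+0) = 1.0000; S(1,+1) = 1.6525
  k=2: S(2,-2) = 0.3662; S(2,-1) = 0.6051; S(2,+0) = 1.0000; S(2,+1) = 1.6525; S(2,+2) = 2.7308
  k=3: S(3,-3) = 0.2216; S(3,-2) = 0.3662; S(3,-1) = 0.6051; S(3,+0) = 1.0000; S(3,+1) = 1.6525; S(3,+2) = 2.7308; S(3,+3) = 4.5126
Terminal payoffs V(N, j) = max(K - S_T, 0):
  V(3,-3) = 0.888401; V(3,-2) = 0.743805; V(3,-1) = 0.504860; V(3,+0) = 0.110000; V(3,+1) = 0.000000; V(3,+2) = 0.000000; V(3,+3) = 0.000000
Backward induction: V(k, j) = exp(-r*dt) * [p_u * V(k+1, j+1) + p_m * V(k+1, j) + p_d * V(k+1, j-1)]
  V(2,-2) = exp(-r*dt) * [p_u*0.504860 + p_m*0.743805 + p_d*0.888401] = 0.727414
  V(2,-1) = exp(-r*dt) * [p_u*0.110000 + p_m*0.504860 + p_d*0.743805] = 0.488556
  V(2,+0) = exp(-r*dt) * [p_u*0.000000 + p_m*0.110000 + p_d*0.504860] = 0.168524
  V(2,+1) = exp(-r*dt) * [p_u*0.000000 + p_m*0.000000 + p_d*0.110000] = 0.020978
  V(2,+2) = exp(-r*dt) * [p_u*0.000000 + p_m*0.000000 + p_d*0.000000] = 0.000000
  V(1,-1) = exp(-r*dt) * [p_u*0.168524 + p_m*0.488556 + p_d*0.727414] = 0.482780
  V(1,+0) = exp(-r*dt) * [p_u*0.020978 + p_m*0.168524 + p_d*0.488556] = 0.206737
  V(1,+1) = exp(-r*dt) * [p_u*0.000000 + p_m*0.020978 + p_d*0.168524] = 0.045917
  V(0,+0) = exp(-r*dt) * [p_u*0.045917 + p_m*0.206737 + p_d*0.482780] = 0.234165

Answer: Price = V(0,0) = 0.2342


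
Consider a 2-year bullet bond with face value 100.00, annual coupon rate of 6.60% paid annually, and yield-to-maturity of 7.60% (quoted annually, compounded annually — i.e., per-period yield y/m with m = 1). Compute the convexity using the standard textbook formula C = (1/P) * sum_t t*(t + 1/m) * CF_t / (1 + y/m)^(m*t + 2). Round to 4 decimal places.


Answer: Convexity = 4.9666

Derivation:
Coupon per period c = face * coupon_rate / m = 6.600000
Periods per year m = 1; per-period yield y/m = 0.076000
Number of cashflows N = 2
Cashflows (t years, CF_t, discount factor 1/(1+y/m)^(m*t), PV):
  t = 1.0000: CF_t = 6.600000, DF = 0.929368, PV = 6.133829
  t = 2.0000: CF_t = 106.600000, DF = 0.863725, PV = 92.073078
Price P = sum_t PV_t = 98.206907
Convexity numerator sum_t t*(t + 1/m) * CF_t / (1+y/m)^(m*t + 2):
  t = 1.0000: term = 10.595882
  t = 2.0000: term = 477.154880
Convexity = (1/P) * sum = 487.750762 / 98.206907 = 4.966563


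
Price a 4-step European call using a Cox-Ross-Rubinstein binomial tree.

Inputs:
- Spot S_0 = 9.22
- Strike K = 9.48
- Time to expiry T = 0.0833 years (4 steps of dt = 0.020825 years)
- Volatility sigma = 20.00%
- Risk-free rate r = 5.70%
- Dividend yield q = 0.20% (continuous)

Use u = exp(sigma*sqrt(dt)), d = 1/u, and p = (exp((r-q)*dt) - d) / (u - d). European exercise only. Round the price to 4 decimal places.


Answer: Price = V(0,0) = 0.1349

Derivation:
dt = T/N = 0.020825
u = exp(sigma*sqrt(dt)) = 1.029282; d = 1/u = 0.971551
p = (exp((r-q)*dt) - d) / (u - d) = 0.512636
Discount per step: exp(-r*dt) = 0.998814
Stock lattice S(k, i) with i counting down-moves:
  k=0: S(0,0) = 9.2200
  k=1: S(1,0) = 9.4900; S(1,1) = 8.9577
  k=2: S(2,0) = 9.7679; S(2,1) = 9.2200; S(2,2) = 8.7029
  k=3: S(3,0) = 10.0539; S(3,1) = 9.4900; S(3,2) = 8.9577; S(3,3) = 8.4553
  k=4: S(4,0) = 10.3483; S(4,1) = 9.7679; S(4,2) = 9.2200; S(4,3) = 8.7029; S(4,4) = 8.2147
Terminal payoffs V(N, i) = max(S_T - K, 0):
  V(4,0) = 0.868297; V(4,1) = 0.287871; V(4,2) = 0.000000; V(4,3) = 0.000000; V(4,4) = 0.000000
Backward induction: V(k, i) = exp(-r*dt) * [p * V(k+1, i) + (1-p) * V(k+1, i+1)].
  V(3,0) = exp(-r*dt) * [p*0.868297 + (1-p)*0.287871] = 0.584724
  V(3,1) = exp(-r*dt) * [p*0.287871 + (1-p)*0.000000] = 0.147398
  V(3,2) = exp(-r*dt) * [p*0.000000 + (1-p)*0.000000] = 0.000000
  V(3,3) = exp(-r*dt) * [p*0.000000 + (1-p)*0.000000] = 0.000000
  V(2,0) = exp(-r*dt) * [p*0.584724 + (1-p)*0.147398] = 0.371146
  V(2,1) = exp(-r*dt) * [p*0.147398 + (1-p)*0.000000] = 0.075472
  V(2,2) = exp(-r*dt) * [p*0.000000 + (1-p)*0.000000] = 0.000000
  V(1,0) = exp(-r*dt) * [p*0.371146 + (1-p)*0.075472] = 0.226776
  V(1,1) = exp(-r*dt) * [p*0.075472 + (1-p)*0.000000] = 0.038644
  V(0,0) = exp(-r*dt) * [p*0.226776 + (1-p)*0.038644] = 0.134927


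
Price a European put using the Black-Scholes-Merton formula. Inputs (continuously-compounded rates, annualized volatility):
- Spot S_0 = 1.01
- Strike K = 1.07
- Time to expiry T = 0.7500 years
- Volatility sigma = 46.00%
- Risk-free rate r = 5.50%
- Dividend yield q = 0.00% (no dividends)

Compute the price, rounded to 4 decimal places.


Answer: Price = 0.1693

Derivation:
d1 = (ln(S/K) + (r - q + 0.5*sigma^2) * T) / (sigma * sqrt(T)) = 0.15787187
d2 = d1 - sigma * sqrt(T) = -0.24049982
exp(-rT) = 0.95958920; exp(-qT) = 1.00000000
P = K * exp(-rT) * N(-d2) - S_0 * exp(-qT) * N(-d1)
N(-d1) = 0.43727888; N(-d2) = 0.59502860
P = 1.0700 * 0.95958920 * 0.59502860 - 1.0100 * 1.00000000 * 0.43727888 = 0.1693


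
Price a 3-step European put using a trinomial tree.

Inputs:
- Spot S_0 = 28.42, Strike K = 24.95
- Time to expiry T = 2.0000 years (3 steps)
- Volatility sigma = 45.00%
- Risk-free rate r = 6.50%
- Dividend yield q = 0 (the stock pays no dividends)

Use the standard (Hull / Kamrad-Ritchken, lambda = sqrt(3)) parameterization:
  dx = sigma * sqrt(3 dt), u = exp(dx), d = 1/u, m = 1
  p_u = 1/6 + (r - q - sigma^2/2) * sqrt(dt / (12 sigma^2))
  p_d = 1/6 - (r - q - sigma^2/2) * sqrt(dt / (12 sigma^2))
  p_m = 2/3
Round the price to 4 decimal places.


Answer: Price = V(0,0) = 3.4320

Derivation:
dt = T/N = 0.666667; dx = sigma*sqrt(3*dt) = 0.636396
u = exp(dx) = 1.889658; d = 1/u = 0.529196
p_u = 0.147680, p_m = 0.666667, p_d = 0.185654
Discount per step: exp(-r*dt) = 0.957592
Stock lattice S(k, j) with j the centered position index:
  k=0: S(0,+0) = 28.4200
  k=1: S(1,-1) = 15.0398; S(1,+0) = 28.4200; S(1,+1) = 53.7041
  k=2: S(2,-2) = 7.9590; S(2,-1) = 15.0398; S(2,+0) = 28.4200; S(2,+1) = 53.7041; S(2,+2) = 101.4824
  k=3: S(3,-3) = 4.2119; S(3,-2) = 7.9590; S(3,-1) = 15.0398; S(3,+0) = 28.4200; S(3,+1) = 53.7041; S(3,+2) = 101.4824; S(3,+3) = 191.7671
Terminal payoffs V(N, j) = max(K - S_T, 0):
  V(3,-3) = 20.738138; V(3,-2) = 16.991019; V(3,-1) = 9.910245; V(3,+0) = 0.000000; V(3,+1) = 0.000000; V(3,+2) = 0.000000; V(3,+3) = 0.000000
Backward induction: V(k, j) = exp(-r*dt) * [p_u * V(k+1, j+1) + p_m * V(k+1, j) + p_d * V(k+1, j-1)]
  V(2,-2) = exp(-r*dt) * [p_u*9.910245 + p_m*16.991019 + p_d*20.738138] = 15.935292
  V(2,-1) = exp(-r*dt) * [p_u*0.000000 + p_m*9.910245 + p_d*16.991019] = 9.347322
  V(2,+0) = exp(-r*dt) * [p_u*0.000000 + p_m*0.000000 + p_d*9.910245] = 1.761849
  V(2,+1) = exp(-r*dt) * [p_u*0.000000 + p_m*0.000000 + p_d*0.000000] = 0.000000
  V(2,+2) = exp(-r*dt) * [p_u*0.000000 + p_m*0.000000 + p_d*0.000000] = 0.000000
  V(1,-1) = exp(-r*dt) * [p_u*1.761849 + p_m*9.347322 + p_d*15.935292] = 9.049423
  V(1,+0) = exp(-r*dt) * [p_u*0.000000 + p_m*1.761849 + p_d*9.347322] = 2.786528
  V(1,+1) = exp(-r*dt) * [p_u*0.000000 + p_m*0.000000 + p_d*1.761849] = 0.313223
  V(0,+0) = exp(-r*dt) * [p_u*0.313223 + p_m*2.786528 + p_d*9.049423] = 3.432012


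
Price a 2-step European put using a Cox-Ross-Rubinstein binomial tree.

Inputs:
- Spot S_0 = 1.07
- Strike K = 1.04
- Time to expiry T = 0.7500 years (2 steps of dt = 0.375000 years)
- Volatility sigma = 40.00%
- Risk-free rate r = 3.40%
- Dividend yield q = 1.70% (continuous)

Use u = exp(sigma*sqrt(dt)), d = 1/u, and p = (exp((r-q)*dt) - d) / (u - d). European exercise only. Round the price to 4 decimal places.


dt = T/N = 0.375000
u = exp(sigma*sqrt(dt)) = 1.277556; d = 1/u = 0.782744
p = (exp((r-q)*dt) - d) / (u - d) = 0.451992
Discount per step: exp(-r*dt) = 0.987331
Stock lattice S(k, i) with i counting down-moves:
  k=0: S(0,0) = 1.0700
  k=1: S(1,0) = 1.3670; S(1,1) = 0.8375
  k=2: S(2,0) = 1.7464; S(2,1) = 1.0700; S(2,2) = 0.6556
Terminal payoffs V(N, i) = max(K - S_T, 0):
  V(2,0) = 0.000000; V(2,1) = 0.000000; V(2,2) = 0.384423
Backward induction: V(k, i) = exp(-r*dt) * [p * V(k+1, i) + (1-p) * V(k+1, i+1)].
  V(1,0) = exp(-r*dt) * [p*0.000000 + (1-p)*0.000000] = 0.000000
  V(1,1) = exp(-r*dt) * [p*0.000000 + (1-p)*0.384423] = 0.207998
  V(0,0) = exp(-r*dt) * [p*0.000000 + (1-p)*0.207998] = 0.112540

Answer: Price = V(0,0) = 0.1125


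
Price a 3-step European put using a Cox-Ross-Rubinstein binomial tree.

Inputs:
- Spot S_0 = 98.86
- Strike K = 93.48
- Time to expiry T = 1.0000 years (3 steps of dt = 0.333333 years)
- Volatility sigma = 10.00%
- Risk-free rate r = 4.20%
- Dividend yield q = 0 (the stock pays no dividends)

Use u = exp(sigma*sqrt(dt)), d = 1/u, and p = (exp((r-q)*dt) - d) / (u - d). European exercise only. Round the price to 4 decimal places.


Answer: Price = V(0,0) = 0.6439

Derivation:
dt = T/N = 0.333333
u = exp(sigma*sqrt(dt)) = 1.059434; d = 1/u = 0.943900
p = (exp((r-q)*dt) - d) / (u - d) = 0.607599
Discount per step: exp(-r*dt) = 0.986098
Stock lattice S(k, i) with i counting down-moves:
  k=0: S(0,0) = 98.8600
  k=1: S(1,0) = 104.7357; S(1,1) = 93.3140
  k=2: S(2,0) = 110.9606; S(2,1) = 98.8600; S(2,2) = 88.0790
  k=3: S(3,0) = 117.5554; S(3,1) = 104.7357; S(3,2) = 93.3140; S(3,3) = 83.1378
Terminal payoffs V(N, i) = max(K - S_T, 0):
  V(3,0) = 0.000000; V(3,1) = 0.000000; V(3,2) = 0.166044; V(3,3) = 10.342187
Backward induction: V(k, i) = exp(-r*dt) * [p * V(k+1, i) + (1-p) * V(k+1, i+1)].
  V(2,0) = exp(-r*dt) * [p*0.000000 + (1-p)*0.000000] = 0.000000
  V(2,1) = exp(-r*dt) * [p*0.000000 + (1-p)*0.166044] = 0.064250
  V(2,2) = exp(-r*dt) * [p*0.166044 + (1-p)*10.342187] = 4.101353
  V(1,0) = exp(-r*dt) * [p*0.000000 + (1-p)*0.064250] = 0.024861
  V(1,1) = exp(-r*dt) * [p*0.064250 + (1-p)*4.101353] = 1.625498
  V(0,0) = exp(-r*dt) * [p*0.024861 + (1-p)*1.625498] = 0.643875


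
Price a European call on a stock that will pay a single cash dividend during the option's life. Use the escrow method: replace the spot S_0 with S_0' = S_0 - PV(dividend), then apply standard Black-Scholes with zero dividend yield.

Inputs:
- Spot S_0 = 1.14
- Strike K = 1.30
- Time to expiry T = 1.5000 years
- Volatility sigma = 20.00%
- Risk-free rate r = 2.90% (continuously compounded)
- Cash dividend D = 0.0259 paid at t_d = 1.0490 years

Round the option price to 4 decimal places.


Answer: Price = 0.0615

Derivation:
PV(D) = D * exp(-r * t_d) = 0.0259 * 0.97003706 = 0.02512396
S_0' = S_0 - PV(D) = 1.1400 - 0.02512396 = 1.11487604
d1 = (ln(S_0'/K) + (r + sigma^2/2)*T) / (sigma*sqrt(T)) = -0.32709278
d2 = d1 - sigma*sqrt(T) = -0.57204175
exp(-rT) = 0.95743255
N(d1) = 0.37179886; N(d2) = 0.28364684
C = S_0' * N(d1) - K * exp(-rT) * N(d2) = 1.11487604 * 0.37179886 - 1.3000 * 0.95743255 * 0.28364684 = 0.0615


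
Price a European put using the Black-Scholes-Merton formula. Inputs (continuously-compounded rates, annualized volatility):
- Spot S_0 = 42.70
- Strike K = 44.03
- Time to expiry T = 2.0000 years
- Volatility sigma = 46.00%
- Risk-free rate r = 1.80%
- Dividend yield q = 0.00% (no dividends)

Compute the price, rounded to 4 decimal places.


Answer: Price = 10.7474

Derivation:
d1 = (ln(S/K) + (r - q + 0.5*sigma^2) * T) / (sigma * sqrt(T)) = 0.33345880
d2 = d1 - sigma * sqrt(T) = -0.31707944
exp(-rT) = 0.96464029; exp(-qT) = 1.00000000
P = K * exp(-rT) * N(-d2) - S_0 * exp(-qT) * N(-d1)
N(-d1) = 0.36939399; N(-d2) = 0.62440834
P = 44.0300 * 0.96464029 * 0.62440834 - 42.7000 * 1.00000000 * 0.36939399 = 10.7474


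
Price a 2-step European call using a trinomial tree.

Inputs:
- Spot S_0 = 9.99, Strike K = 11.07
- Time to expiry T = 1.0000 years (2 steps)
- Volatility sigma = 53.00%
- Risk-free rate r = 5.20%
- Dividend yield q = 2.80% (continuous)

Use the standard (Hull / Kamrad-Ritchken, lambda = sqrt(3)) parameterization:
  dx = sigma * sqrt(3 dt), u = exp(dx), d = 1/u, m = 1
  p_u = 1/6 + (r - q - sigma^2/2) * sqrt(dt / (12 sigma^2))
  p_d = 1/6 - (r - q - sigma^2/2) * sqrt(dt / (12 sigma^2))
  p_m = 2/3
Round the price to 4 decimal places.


Answer: Price = V(0,0) = 1.6007

Derivation:
dt = T/N = 0.500000; dx = sigma*sqrt(3*dt) = 0.649115
u = exp(dx) = 1.913846; d = 1/u = 0.522508
p_u = 0.121817, p_m = 0.666667, p_d = 0.211516
Discount per step: exp(-r*dt) = 0.974335
Stock lattice S(k, j) with j the centered position index:
  k=0: S(0,+0) = 9.9900
  k=1: S(1,-1) = 5.2199; S(1,+0) = 9.9900; S(1,+1) = 19.1193
  k=2: S(2,-2) = 2.7274; S(2,-1) = 5.2199; S(2,+0) = 9.9900; S(2,+1) = 19.1193; S(2,+2) = 36.5914
Terminal payoffs V(N, j) = max(S_T - K, 0):
  V(2,-2) = 0.000000; V(2,-1) = 0.000000; V(2,+0) = 0.000000; V(2,+1) = 8.049321; V(2,+2) = 25.521434
Backward induction: V(k, j) = exp(-r*dt) * [p_u * V(k+1, j+1) + p_m * V(k+1, j) + p_d * V(k+1, j-1)]
  V(1,-1) = exp(-r*dt) * [p_u*0.000000 + p_m*0.000000 + p_d*0.000000] = 0.000000
  V(1,+0) = exp(-r*dt) * [p_u*8.049321 + p_m*0.000000 + p_d*0.000000] = 0.955379
  V(1,+1) = exp(-r*dt) * [p_u*25.521434 + p_m*8.049321 + p_d*0.000000] = 8.257647
  V(0,+0) = exp(-r*dt) * [p_u*8.257647 + p_m*0.955379 + p_d*0.000000] = 1.600679


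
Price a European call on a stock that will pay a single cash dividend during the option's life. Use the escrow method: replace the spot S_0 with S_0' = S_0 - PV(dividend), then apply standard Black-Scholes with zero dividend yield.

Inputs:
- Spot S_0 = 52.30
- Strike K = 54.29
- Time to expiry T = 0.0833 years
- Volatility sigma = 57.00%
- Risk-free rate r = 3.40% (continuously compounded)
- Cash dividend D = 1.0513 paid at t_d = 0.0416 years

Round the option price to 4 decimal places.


PV(D) = D * exp(-r * t_d) = 1.0513 * 0.99858660 = 1.04981409
S_0' = S_0 - PV(D) = 52.3000 - 1.04981409 = 51.25018591
d1 = (ln(S_0'/K) + (r + sigma^2/2)*T) / (sigma*sqrt(T)) = -0.25078133
d2 = d1 - sigma*sqrt(T) = -0.41529325
exp(-rT) = 0.99717181
N(d1) = 0.40099159; N(d2) = 0.33896362
C = S_0' * N(d1) - K * exp(-rT) * N(d2) = 51.25018591 * 0.40099159 - 54.2900 * 0.99717181 * 0.33896362 = 2.2006

Answer: Price = 2.2006
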